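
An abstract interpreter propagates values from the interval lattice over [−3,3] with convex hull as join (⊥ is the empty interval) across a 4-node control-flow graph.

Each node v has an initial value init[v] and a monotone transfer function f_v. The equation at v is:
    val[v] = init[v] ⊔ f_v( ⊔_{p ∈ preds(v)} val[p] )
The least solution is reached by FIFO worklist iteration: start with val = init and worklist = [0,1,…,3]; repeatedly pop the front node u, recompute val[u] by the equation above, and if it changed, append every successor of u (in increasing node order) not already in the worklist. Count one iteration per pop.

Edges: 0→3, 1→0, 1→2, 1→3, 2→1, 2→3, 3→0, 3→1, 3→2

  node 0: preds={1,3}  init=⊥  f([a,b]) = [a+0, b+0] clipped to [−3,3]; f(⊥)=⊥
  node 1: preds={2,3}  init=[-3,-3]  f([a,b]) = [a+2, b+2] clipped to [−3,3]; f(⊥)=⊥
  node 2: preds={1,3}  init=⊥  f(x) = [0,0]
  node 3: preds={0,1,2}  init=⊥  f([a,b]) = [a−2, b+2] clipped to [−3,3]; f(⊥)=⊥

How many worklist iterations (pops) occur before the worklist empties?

Iteration log — 11 steps:
  step 1. node 0  ⊔preds=[-3,-3]  new=[-3,-3]  old=⊥  +wl: 
  step 2. node 1  ⊔preds=⊥  new=[-3,-3]  stable
  step 3. node 2  ⊔preds=[-3,-3]  new=[0,0]  old=⊥  +wl: 1
  step 4. node 3  ⊔preds=[-3,0]  new=[-3,2]  old=⊥  +wl: 0,2
  step 5. node 1  ⊔preds=[-3,2]  new=[-3,3]  old=[-3,-3]  +wl: 3
  step 6. node 0  ⊔preds=[-3,3]  new=[-3,3]  old=[-3,-3]  +wl: 
  step 7. node 2  ⊔preds=[-3,3]  new=[0,0]  stable
  step 8. node 3  ⊔preds=[-3,3]  new=[-3,3]  old=[-3,2]  +wl: 0,1,2
  step 9. node 0  ⊔preds=[-3,3]  new=[-3,3]  stable
  step 10. node 1  ⊔preds=[-3,3]  new=[-3,3]  stable
  step 11. node 2  ⊔preds=[-3,3]  new=[0,0]  stable

Least fixpoint reached:
  node 0: [-3,3]
  node 1: [-3,3]
  node 2: [0,0]
  node 3: [-3,3]

11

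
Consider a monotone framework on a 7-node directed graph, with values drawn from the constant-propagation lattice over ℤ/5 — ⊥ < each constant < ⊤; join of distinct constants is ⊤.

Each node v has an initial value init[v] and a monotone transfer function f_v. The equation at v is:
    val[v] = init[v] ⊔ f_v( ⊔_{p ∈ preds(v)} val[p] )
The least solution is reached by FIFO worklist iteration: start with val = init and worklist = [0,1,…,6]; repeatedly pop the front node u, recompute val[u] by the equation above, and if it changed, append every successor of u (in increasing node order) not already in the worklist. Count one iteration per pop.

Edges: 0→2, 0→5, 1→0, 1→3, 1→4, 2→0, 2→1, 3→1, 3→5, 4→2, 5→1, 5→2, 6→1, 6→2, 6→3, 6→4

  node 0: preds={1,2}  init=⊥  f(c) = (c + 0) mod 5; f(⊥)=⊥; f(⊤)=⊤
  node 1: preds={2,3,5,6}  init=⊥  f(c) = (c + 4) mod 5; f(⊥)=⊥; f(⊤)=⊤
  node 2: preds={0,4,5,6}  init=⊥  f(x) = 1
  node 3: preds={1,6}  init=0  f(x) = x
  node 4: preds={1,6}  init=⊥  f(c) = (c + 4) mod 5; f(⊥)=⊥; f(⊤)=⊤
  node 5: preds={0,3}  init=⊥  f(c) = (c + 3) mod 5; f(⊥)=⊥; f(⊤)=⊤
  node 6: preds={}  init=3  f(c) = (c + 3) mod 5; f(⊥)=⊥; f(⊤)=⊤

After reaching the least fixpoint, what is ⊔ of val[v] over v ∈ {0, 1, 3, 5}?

Worklist (11 pops):
  #1 pop 0: in=⊥ → ⊥ (no change)
  #2 pop 1: in=⊤ → ⊤ (was ⊥); enqueue [0]
  #3 pop 2: in=3 → 1 (was ⊥); enqueue [1]
  #4 pop 3: in=⊤ → ⊤ (was 0); enqueue []
  #5 pop 4: in=⊤ → ⊤ (was ⊥); enqueue [2]
  #6 pop 5: in=⊤ → ⊤ (was ⊥); enqueue []
  #7 pop 6: in=⊥ → 3 (no change)
  #8 pop 0: in=⊤ → ⊤ (was ⊥); enqueue [5]
  #9 pop 1: in=⊤ → ⊤ (no change)
  #10 pop 2: in=⊤ → 1 (no change)
  #11 pop 5: in=⊤ → ⊤ (no change)

Fixpoint:
  val[0] = ⊤
  val[1] = ⊤
  val[2] = 1
  val[3] = ⊤
  val[4] = ⊤
  val[5] = ⊤
  val[6] = 3

⊤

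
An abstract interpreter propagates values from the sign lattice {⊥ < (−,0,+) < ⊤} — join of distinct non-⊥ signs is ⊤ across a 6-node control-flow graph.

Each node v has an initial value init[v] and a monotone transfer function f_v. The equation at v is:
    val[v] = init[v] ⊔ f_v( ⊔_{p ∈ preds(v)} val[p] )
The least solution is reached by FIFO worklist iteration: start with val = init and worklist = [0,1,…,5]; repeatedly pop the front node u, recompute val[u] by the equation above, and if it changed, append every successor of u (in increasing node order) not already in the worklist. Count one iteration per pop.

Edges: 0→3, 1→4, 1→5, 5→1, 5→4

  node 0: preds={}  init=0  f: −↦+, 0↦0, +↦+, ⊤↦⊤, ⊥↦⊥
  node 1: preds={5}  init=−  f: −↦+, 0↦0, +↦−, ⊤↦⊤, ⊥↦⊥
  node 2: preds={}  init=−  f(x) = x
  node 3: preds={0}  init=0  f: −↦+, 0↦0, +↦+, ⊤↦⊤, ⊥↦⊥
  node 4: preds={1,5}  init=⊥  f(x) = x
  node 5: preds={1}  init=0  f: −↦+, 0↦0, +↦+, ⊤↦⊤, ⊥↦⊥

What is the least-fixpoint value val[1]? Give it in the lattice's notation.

⊤

Worklist (8 pops):
  #1 pop 0: in=⊥ → 0 (no change)
  #2 pop 1: in=0 → ⊤ (was −); enqueue []
  #3 pop 2: in=⊥ → − (no change)
  #4 pop 3: in=0 → 0 (no change)
  #5 pop 4: in=⊤ → ⊤ (was ⊥); enqueue []
  #6 pop 5: in=⊤ → ⊤ (was 0); enqueue [1,4]
  #7 pop 1: in=⊤ → ⊤ (no change)
  #8 pop 4: in=⊤ → ⊤ (no change)

Fixpoint:
  val[0] = 0
  val[1] = ⊤
  val[2] = −
  val[3] = 0
  val[4] = ⊤
  val[5] = ⊤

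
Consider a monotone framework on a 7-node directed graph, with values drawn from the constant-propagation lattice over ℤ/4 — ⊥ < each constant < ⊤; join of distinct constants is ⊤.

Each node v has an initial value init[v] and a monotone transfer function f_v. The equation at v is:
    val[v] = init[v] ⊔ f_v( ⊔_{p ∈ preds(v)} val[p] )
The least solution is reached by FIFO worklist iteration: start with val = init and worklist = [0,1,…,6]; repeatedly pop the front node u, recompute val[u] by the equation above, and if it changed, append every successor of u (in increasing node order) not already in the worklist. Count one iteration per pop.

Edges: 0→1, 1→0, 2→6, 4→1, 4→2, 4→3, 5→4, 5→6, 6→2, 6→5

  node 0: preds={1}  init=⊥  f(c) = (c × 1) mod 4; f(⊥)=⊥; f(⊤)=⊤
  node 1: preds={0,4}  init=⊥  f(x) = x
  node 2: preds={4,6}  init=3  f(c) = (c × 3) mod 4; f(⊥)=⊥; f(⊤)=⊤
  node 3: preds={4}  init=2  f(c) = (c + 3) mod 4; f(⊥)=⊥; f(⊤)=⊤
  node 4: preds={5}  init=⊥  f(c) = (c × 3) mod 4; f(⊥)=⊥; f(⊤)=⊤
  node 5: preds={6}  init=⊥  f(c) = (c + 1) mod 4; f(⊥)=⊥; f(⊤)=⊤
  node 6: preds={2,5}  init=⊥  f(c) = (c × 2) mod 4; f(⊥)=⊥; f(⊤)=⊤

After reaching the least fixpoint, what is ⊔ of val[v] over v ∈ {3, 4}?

Iteration log — 23 steps:
  step 1. node 0  ⊔preds=⊥  new=⊥  stable
  step 2. node 1  ⊔preds=⊥  new=⊥  stable
  step 3. node 2  ⊔preds=⊥  new=3  stable
  step 4. node 3  ⊔preds=⊥  new=2  stable
  step 5. node 4  ⊔preds=⊥  new=⊥  stable
  step 6. node 5  ⊔preds=⊥  new=⊥  stable
  step 7. node 6  ⊔preds=3  new=2  old=⊥  +wl: 2,5
  step 8. node 2  ⊔preds=2  new=⊤  old=3  +wl: 6
  step 9. node 5  ⊔preds=2  new=3  old=⊥  +wl: 4
  step 10. node 6  ⊔preds=⊤  new=⊤  old=2  +wl: 2,5
  step 11. node 4  ⊔preds=3  new=1  old=⊥  +wl: 1,3
  step 12. node 2  ⊔preds=⊤  new=⊤  stable
  step 13. node 5  ⊔preds=⊤  new=⊤  old=3  +wl: 4,6
  step 14. node 1  ⊔preds=1  new=1  old=⊥  +wl: 0
  step 15. node 3  ⊔preds=1  new=⊤  old=2  +wl: 
  step 16. node 4  ⊔preds=⊤  new=⊤  old=1  +wl: 1,2,3
  step 17. node 6  ⊔preds=⊤  new=⊤  stable
  step 18. node 0  ⊔preds=1  new=1  old=⊥  +wl: 
  step 19. node 1  ⊔preds=⊤  new=⊤  old=1  +wl: 0
  step 20. node 2  ⊔preds=⊤  new=⊤  stable
  step 21. node 3  ⊔preds=⊤  new=⊤  stable
  step 22. node 0  ⊔preds=⊤  new=⊤  old=1  +wl: 1
  step 23. node 1  ⊔preds=⊤  new=⊤  stable

Least fixpoint reached:
  node 0: ⊤
  node 1: ⊤
  node 2: ⊤
  node 3: ⊤
  node 4: ⊤
  node 5: ⊤
  node 6: ⊤

⊤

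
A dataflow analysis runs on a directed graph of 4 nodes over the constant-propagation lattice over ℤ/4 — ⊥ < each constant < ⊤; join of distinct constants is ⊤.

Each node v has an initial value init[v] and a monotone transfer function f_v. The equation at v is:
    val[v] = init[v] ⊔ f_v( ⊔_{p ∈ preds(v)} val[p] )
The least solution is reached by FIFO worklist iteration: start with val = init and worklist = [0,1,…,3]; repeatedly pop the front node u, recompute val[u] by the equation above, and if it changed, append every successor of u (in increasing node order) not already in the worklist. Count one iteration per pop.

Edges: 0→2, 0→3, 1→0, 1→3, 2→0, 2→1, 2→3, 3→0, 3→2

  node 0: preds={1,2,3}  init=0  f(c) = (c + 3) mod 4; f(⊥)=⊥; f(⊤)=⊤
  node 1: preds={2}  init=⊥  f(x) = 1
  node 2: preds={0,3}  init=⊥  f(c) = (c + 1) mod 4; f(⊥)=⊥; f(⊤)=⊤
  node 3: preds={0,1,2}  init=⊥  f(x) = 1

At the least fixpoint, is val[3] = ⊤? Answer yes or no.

Iteration log — 11 steps:
  step 1. node 0  ⊔preds=⊥  new=0  stable
  step 2. node 1  ⊔preds=⊥  new=1  old=⊥  +wl: 0
  step 3. node 2  ⊔preds=0  new=1  old=⊥  +wl: 1
  step 4. node 3  ⊔preds=⊤  new=1  old=⊥  +wl: 2
  step 5. node 0  ⊔preds=1  new=0  stable
  step 6. node 1  ⊔preds=1  new=1  stable
  step 7. node 2  ⊔preds=⊤  new=⊤  old=1  +wl: 0,1,3
  step 8. node 0  ⊔preds=⊤  new=⊤  old=0  +wl: 2
  step 9. node 1  ⊔preds=⊤  new=1  stable
  step 10. node 3  ⊔preds=⊤  new=1  stable
  step 11. node 2  ⊔preds=⊤  new=⊤  stable

Least fixpoint reached:
  node 0: ⊤
  node 1: 1
  node 2: ⊤
  node 3: 1

no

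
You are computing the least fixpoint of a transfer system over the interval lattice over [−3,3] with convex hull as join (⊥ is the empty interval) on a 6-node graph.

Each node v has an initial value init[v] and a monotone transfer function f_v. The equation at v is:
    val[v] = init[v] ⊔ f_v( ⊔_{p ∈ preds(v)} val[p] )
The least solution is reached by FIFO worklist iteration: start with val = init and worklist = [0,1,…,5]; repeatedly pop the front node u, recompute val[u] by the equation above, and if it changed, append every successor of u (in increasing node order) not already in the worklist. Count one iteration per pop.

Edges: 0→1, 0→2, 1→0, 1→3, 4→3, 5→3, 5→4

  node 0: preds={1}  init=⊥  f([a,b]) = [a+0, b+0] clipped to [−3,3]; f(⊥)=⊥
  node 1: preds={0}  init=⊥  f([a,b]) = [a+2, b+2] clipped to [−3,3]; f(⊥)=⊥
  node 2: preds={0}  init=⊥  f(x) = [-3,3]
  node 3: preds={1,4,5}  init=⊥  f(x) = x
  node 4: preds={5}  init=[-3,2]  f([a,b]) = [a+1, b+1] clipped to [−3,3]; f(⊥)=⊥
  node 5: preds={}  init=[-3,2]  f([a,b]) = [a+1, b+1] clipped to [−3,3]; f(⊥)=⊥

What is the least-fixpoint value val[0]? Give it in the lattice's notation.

Worklist (7 pops):
  #1 pop 0: in=⊥ → ⊥ (no change)
  #2 pop 1: in=⊥ → ⊥ (no change)
  #3 pop 2: in=⊥ → [-3,3] (was ⊥); enqueue []
  #4 pop 3: in=[-3,2] → [-3,2] (was ⊥); enqueue []
  #5 pop 4: in=[-3,2] → [-3,3] (was [-3,2]); enqueue [3]
  #6 pop 5: in=⊥ → [-3,2] (no change)
  #7 pop 3: in=[-3,3] → [-3,3] (was [-3,2]); enqueue []

Fixpoint:
  val[0] = ⊥
  val[1] = ⊥
  val[2] = [-3,3]
  val[3] = [-3,3]
  val[4] = [-3,3]
  val[5] = [-3,2]

⊥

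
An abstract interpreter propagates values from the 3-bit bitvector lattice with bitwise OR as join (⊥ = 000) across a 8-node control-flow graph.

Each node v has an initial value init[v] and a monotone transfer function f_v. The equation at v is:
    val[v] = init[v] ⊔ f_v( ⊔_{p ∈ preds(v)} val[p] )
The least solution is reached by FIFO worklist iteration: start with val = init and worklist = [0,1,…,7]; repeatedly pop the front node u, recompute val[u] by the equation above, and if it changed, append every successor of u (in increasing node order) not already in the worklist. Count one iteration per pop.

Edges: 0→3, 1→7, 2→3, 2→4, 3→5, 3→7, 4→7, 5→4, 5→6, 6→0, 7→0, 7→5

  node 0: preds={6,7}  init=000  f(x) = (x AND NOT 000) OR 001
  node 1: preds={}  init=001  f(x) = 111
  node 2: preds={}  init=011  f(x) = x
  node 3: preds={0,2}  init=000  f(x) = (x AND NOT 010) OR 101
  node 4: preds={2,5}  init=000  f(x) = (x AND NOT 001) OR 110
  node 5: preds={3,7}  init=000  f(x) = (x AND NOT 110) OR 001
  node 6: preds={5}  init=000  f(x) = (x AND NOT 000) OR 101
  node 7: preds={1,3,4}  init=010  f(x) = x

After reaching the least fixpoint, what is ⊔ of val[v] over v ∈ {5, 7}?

111

Trace (12 dequeues):
  [1] u=0 | in 010 | out 011 | prev 000 | push {}
  [2] u=1 | in 000 | out 111 | prev 001 | push {}
  [3] u=2 | in 000 | out 011 | ==
  [4] u=3 | in 011 | out 101 | prev 000 | push {}
  [5] u=4 | in 011 | out 110 | prev 000 | push {}
  [6] u=5 | in 111 | out 001 | prev 000 | push {4}
  [7] u=6 | in 001 | out 101 | prev 000 | push {0}
  [8] u=7 | in 111 | out 111 | prev 010 | push {5}
  [9] u=4 | in 011 | out 110 | ==
  [10] u=0 | in 111 | out 111 | prev 011 | push {3}
  [11] u=5 | in 111 | out 001 | ==
  [12] u=3 | in 111 | out 101 | ==

Converged values:
  [0] 111
  [1] 111
  [2] 011
  [3] 101
  [4] 110
  [5] 001
  [6] 101
  [7] 111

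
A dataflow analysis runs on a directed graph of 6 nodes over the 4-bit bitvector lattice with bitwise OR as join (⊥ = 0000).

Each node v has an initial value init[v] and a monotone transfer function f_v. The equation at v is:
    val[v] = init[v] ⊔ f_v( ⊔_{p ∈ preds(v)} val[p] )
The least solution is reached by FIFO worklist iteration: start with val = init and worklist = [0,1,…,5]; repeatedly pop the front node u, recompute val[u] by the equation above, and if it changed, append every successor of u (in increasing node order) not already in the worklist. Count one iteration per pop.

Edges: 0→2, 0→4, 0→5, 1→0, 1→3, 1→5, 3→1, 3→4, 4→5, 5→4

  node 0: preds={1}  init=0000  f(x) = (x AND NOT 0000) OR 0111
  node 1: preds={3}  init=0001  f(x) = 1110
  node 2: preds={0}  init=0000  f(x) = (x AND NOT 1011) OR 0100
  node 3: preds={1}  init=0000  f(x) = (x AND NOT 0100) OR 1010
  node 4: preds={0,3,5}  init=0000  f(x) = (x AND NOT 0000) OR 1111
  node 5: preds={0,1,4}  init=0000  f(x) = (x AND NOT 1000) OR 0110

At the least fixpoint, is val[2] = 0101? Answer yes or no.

Trace (11 dequeues):
  [1] u=0 | in 0001 | out 0111 | prev 0000 | push {}
  [2] u=1 | in 0000 | out 1111 | prev 0001 | push {0}
  [3] u=2 | in 0111 | out 0100 | prev 0000 | push {}
  [4] u=3 | in 1111 | out 1011 | prev 0000 | push {1}
  [5] u=4 | in 1111 | out 1111 | prev 0000 | push {}
  [6] u=5 | in 1111 | out 0111 | prev 0000 | push {4}
  [7] u=0 | in 1111 | out 1111 | prev 0111 | push {2,5}
  [8] u=1 | in 1011 | out 1111 | ==
  [9] u=4 | in 1111 | out 1111 | ==
  [10] u=2 | in 1111 | out 0100 | ==
  [11] u=5 | in 1111 | out 0111 | ==

Converged values:
  [0] 1111
  [1] 1111
  [2] 0100
  [3] 1011
  [4] 1111
  [5] 0111

no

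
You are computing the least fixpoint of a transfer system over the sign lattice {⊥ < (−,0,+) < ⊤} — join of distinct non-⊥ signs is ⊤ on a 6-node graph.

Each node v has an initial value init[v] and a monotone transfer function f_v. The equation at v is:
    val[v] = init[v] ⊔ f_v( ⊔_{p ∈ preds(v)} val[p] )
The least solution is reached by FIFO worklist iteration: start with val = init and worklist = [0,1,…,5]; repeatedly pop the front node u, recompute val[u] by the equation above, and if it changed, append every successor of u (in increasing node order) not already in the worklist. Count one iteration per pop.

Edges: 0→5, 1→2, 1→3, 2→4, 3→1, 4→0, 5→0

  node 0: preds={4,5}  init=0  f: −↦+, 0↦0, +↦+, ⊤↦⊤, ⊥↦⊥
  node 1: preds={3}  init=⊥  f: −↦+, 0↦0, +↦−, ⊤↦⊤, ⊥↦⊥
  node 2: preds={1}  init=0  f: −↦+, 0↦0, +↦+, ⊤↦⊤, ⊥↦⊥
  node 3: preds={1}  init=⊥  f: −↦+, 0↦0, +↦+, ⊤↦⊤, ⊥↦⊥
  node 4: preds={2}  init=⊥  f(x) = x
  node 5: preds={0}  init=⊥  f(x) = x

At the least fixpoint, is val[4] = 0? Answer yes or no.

Iteration log — 7 steps:
  step 1. node 0  ⊔preds=⊥  new=0  stable
  step 2. node 1  ⊔preds=⊥  new=⊥  stable
  step 3. node 2  ⊔preds=⊥  new=0  stable
  step 4. node 3  ⊔preds=⊥  new=⊥  stable
  step 5. node 4  ⊔preds=0  new=0  old=⊥  +wl: 0
  step 6. node 5  ⊔preds=0  new=0  old=⊥  +wl: 
  step 7. node 0  ⊔preds=0  new=0  stable

Least fixpoint reached:
  node 0: 0
  node 1: ⊥
  node 2: 0
  node 3: ⊥
  node 4: 0
  node 5: 0

yes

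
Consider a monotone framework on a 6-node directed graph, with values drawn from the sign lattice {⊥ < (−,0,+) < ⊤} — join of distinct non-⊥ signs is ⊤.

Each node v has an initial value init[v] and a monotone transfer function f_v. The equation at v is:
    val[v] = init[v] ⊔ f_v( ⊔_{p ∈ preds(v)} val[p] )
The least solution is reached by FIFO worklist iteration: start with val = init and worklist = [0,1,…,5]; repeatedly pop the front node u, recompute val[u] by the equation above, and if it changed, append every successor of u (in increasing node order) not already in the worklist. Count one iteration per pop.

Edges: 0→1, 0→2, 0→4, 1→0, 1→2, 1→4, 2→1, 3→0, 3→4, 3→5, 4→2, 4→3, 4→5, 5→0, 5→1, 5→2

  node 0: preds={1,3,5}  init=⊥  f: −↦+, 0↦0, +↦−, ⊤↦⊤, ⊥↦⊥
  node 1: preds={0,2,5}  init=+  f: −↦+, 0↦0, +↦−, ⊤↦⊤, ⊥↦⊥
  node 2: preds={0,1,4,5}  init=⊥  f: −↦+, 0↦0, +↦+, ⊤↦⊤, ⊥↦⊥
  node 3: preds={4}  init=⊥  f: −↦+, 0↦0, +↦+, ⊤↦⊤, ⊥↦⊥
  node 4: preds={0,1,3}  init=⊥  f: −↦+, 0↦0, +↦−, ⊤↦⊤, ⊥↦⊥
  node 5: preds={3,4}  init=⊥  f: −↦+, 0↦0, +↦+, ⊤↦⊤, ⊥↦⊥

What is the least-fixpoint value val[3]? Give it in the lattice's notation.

⊤

Iteration log — 14 steps:
  step 1. node 0  ⊔preds=+  new=−  old=⊥  +wl: 
  step 2. node 1  ⊔preds=−  new=+  stable
  step 3. node 2  ⊔preds=⊤  new=⊤  old=⊥  +wl: 1
  step 4. node 3  ⊔preds=⊥  new=⊥  stable
  step 5. node 4  ⊔preds=⊤  new=⊤  old=⊥  +wl: 2,3
  step 6. node 5  ⊔preds=⊤  new=⊤  old=⊥  +wl: 0
  step 7. node 1  ⊔preds=⊤  new=⊤  old=+  +wl: 4
  step 8. node 2  ⊔preds=⊤  new=⊤  stable
  step 9. node 3  ⊔preds=⊤  new=⊤  old=⊥  +wl: 5
  step 10. node 0  ⊔preds=⊤  new=⊤  old=−  +wl: 1,2
  step 11. node 4  ⊔preds=⊤  new=⊤  stable
  step 12. node 5  ⊔preds=⊤  new=⊤  stable
  step 13. node 1  ⊔preds=⊤  new=⊤  stable
  step 14. node 2  ⊔preds=⊤  new=⊤  stable

Least fixpoint reached:
  node 0: ⊤
  node 1: ⊤
  node 2: ⊤
  node 3: ⊤
  node 4: ⊤
  node 5: ⊤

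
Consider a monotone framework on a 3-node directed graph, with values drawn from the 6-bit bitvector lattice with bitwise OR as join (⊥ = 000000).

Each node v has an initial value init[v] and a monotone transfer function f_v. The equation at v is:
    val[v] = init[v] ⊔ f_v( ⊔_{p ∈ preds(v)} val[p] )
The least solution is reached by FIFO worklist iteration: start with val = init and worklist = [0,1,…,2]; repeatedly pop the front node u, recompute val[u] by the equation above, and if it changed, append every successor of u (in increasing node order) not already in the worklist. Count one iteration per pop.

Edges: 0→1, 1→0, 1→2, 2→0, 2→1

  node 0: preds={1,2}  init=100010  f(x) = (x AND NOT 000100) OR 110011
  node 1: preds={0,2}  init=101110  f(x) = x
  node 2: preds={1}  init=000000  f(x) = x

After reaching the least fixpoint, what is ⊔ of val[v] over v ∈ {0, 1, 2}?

111111

Iteration log — 5 steps:
  step 1. node 0  ⊔preds=101110  new=111011  old=100010  +wl: 
  step 2. node 1  ⊔preds=111011  new=111111  old=101110  +wl: 0
  step 3. node 2  ⊔preds=111111  new=111111  old=000000  +wl: 1
  step 4. node 0  ⊔preds=111111  new=111011  stable
  step 5. node 1  ⊔preds=111111  new=111111  stable

Least fixpoint reached:
  node 0: 111011
  node 1: 111111
  node 2: 111111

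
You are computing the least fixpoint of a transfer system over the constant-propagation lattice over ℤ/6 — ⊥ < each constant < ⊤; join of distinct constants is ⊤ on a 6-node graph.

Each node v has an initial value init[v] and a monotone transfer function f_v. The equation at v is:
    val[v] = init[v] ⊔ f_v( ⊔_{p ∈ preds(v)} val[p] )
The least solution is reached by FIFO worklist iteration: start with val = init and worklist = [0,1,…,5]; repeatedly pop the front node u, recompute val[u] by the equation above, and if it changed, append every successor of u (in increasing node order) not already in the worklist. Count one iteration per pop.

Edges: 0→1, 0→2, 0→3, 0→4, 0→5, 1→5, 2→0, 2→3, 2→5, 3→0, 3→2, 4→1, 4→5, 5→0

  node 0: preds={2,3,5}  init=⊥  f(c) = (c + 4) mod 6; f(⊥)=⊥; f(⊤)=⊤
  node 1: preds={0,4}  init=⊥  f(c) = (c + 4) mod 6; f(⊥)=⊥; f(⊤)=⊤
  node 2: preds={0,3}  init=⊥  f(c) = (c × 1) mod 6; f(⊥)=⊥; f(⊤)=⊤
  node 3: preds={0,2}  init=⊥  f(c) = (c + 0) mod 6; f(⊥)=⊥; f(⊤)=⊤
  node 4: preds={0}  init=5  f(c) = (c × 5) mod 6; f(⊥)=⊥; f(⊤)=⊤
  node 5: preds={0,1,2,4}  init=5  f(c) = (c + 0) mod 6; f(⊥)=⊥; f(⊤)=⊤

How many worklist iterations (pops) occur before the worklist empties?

Iteration log — 14 steps:
  step 1. node 0  ⊔preds=5  new=3  old=⊥  +wl: 
  step 2. node 1  ⊔preds=⊤  new=⊤  old=⊥  +wl: 
  step 3. node 2  ⊔preds=3  new=3  old=⊥  +wl: 0
  step 4. node 3  ⊔preds=3  new=3  old=⊥  +wl: 2
  step 5. node 4  ⊔preds=3  new=⊤  old=5  +wl: 1
  step 6. node 5  ⊔preds=⊤  new=⊤  old=5  +wl: 
  step 7. node 0  ⊔preds=⊤  new=⊤  old=3  +wl: 3,4,5
  step 8. node 2  ⊔preds=⊤  new=⊤  old=3  +wl: 0
  step 9. node 1  ⊔preds=⊤  new=⊤  stable
  step 10. node 3  ⊔preds=⊤  new=⊤  old=3  +wl: 2
  step 11. node 4  ⊔preds=⊤  new=⊤  stable
  step 12. node 5  ⊔preds=⊤  new=⊤  stable
  step 13. node 0  ⊔preds=⊤  new=⊤  stable
  step 14. node 2  ⊔preds=⊤  new=⊤  stable

Least fixpoint reached:
  node 0: ⊤
  node 1: ⊤
  node 2: ⊤
  node 3: ⊤
  node 4: ⊤
  node 5: ⊤

14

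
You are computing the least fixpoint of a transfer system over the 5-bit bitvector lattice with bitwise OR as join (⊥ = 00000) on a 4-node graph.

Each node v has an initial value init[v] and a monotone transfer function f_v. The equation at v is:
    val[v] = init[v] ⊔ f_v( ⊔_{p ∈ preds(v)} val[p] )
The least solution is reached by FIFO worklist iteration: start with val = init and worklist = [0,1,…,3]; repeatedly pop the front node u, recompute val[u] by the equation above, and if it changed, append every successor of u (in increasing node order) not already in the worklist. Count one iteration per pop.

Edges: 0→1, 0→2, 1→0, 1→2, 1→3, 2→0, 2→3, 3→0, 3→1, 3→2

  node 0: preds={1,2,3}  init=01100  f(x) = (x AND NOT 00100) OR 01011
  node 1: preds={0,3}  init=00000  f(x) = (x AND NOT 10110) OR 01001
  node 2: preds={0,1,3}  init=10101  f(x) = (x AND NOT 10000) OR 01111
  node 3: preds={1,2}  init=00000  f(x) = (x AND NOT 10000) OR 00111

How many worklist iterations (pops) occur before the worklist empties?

Iteration log — 7 steps:
  step 1. node 0  ⊔preds=10101  new=11111  old=01100  +wl: 
  step 2. node 1  ⊔preds=11111  new=01001  old=00000  +wl: 0
  step 3. node 2  ⊔preds=11111  new=11111  old=10101  +wl: 
  step 4. node 3  ⊔preds=11111  new=01111  old=00000  +wl: 1,2
  step 5. node 0  ⊔preds=11111  new=11111  stable
  step 6. node 1  ⊔preds=11111  new=01001  stable
  step 7. node 2  ⊔preds=11111  new=11111  stable

Least fixpoint reached:
  node 0: 11111
  node 1: 01001
  node 2: 11111
  node 3: 01111

7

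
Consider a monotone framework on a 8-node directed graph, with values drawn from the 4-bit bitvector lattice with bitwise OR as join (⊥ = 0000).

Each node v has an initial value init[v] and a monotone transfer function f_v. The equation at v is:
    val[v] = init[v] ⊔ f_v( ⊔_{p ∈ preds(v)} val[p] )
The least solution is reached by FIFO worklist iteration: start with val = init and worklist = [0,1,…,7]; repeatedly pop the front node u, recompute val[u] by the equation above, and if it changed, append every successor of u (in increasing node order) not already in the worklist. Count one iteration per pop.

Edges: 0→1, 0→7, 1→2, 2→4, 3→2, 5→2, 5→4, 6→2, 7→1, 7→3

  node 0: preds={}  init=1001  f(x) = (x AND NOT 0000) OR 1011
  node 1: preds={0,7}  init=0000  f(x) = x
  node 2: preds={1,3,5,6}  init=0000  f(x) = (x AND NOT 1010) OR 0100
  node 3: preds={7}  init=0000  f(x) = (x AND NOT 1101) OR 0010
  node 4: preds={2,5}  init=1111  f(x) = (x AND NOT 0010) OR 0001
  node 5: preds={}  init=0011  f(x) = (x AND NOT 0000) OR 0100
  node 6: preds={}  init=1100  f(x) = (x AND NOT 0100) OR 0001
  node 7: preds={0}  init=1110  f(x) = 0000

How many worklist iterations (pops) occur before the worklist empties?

10

Worklist (10 pops):
  #1 pop 0: in=0000 → 1011 (was 1001); enqueue []
  #2 pop 1: in=1111 → 1111 (was 0000); enqueue []
  #3 pop 2: in=1111 → 0101 (was 0000); enqueue []
  #4 pop 3: in=1110 → 0010 (was 0000); enqueue [2]
  #5 pop 4: in=0111 → 1111 (no change)
  #6 pop 5: in=0000 → 0111 (was 0011); enqueue [4]
  #7 pop 6: in=0000 → 1101 (was 1100); enqueue []
  #8 pop 7: in=1011 → 1110 (no change)
  #9 pop 2: in=1111 → 0101 (no change)
  #10 pop 4: in=0111 → 1111 (no change)

Fixpoint:
  val[0] = 1011
  val[1] = 1111
  val[2] = 0101
  val[3] = 0010
  val[4] = 1111
  val[5] = 0111
  val[6] = 1101
  val[7] = 1110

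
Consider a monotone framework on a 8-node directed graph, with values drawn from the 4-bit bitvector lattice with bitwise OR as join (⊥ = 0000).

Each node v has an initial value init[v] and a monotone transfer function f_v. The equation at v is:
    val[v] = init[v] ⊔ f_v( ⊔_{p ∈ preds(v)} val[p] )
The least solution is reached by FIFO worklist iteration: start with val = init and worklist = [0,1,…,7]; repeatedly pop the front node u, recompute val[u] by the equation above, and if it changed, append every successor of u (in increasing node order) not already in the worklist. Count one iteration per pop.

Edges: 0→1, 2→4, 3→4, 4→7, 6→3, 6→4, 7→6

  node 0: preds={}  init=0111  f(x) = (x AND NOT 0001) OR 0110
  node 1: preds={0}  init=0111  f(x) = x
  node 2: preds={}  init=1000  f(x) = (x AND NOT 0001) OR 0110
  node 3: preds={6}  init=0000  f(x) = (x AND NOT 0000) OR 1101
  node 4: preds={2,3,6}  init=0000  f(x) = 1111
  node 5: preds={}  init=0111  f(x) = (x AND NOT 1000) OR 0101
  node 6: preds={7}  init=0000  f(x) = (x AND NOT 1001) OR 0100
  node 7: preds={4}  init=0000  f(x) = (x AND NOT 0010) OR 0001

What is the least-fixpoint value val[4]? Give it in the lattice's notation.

1111

Worklist (11 pops):
  #1 pop 0: in=0000 → 0111 (no change)
  #2 pop 1: in=0111 → 0111 (no change)
  #3 pop 2: in=0000 → 1110 (was 1000); enqueue []
  #4 pop 3: in=0000 → 1101 (was 0000); enqueue []
  #5 pop 4: in=1111 → 1111 (was 0000); enqueue []
  #6 pop 5: in=0000 → 0111 (no change)
  #7 pop 6: in=0000 → 0100 (was 0000); enqueue [3,4]
  #8 pop 7: in=1111 → 1101 (was 0000); enqueue [6]
  #9 pop 3: in=0100 → 1101 (no change)
  #10 pop 4: in=1111 → 1111 (no change)
  #11 pop 6: in=1101 → 0100 (no change)

Fixpoint:
  val[0] = 0111
  val[1] = 0111
  val[2] = 1110
  val[3] = 1101
  val[4] = 1111
  val[5] = 0111
  val[6] = 0100
  val[7] = 1101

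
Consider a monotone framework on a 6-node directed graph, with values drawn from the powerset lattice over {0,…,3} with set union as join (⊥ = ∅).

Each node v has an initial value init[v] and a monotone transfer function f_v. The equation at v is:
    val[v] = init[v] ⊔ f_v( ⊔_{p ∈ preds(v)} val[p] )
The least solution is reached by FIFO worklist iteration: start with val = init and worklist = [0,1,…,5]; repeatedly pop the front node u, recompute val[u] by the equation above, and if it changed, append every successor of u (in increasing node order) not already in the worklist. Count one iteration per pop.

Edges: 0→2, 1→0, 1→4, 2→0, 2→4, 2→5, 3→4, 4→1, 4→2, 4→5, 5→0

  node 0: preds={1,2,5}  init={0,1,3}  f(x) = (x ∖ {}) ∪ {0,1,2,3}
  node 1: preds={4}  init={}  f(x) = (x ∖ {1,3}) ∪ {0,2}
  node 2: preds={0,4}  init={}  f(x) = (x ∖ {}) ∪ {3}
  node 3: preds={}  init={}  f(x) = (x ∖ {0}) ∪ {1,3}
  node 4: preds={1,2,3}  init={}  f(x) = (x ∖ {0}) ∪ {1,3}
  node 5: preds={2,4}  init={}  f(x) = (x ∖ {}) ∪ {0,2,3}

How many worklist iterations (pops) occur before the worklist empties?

9

Iteration log — 9 steps:
  step 1. node 0  ⊔preds={}  new={0,1,2,3}  old={0,1,3}  +wl: 
  step 2. node 1  ⊔preds={}  new={0,2}  old={}  +wl: 0
  step 3. node 2  ⊔preds={0,1,2,3}  new={0,1,2,3}  old={}  +wl: 
  step 4. node 3  ⊔preds={}  new={1,3}  old={}  +wl: 
  step 5. node 4  ⊔preds={0,1,2,3}  new={1,2,3}  old={}  +wl: 1,2
  step 6. node 5  ⊔preds={0,1,2,3}  new={0,1,2,3}  old={}  +wl: 
  step 7. node 0  ⊔preds={0,1,2,3}  new={0,1,2,3}  stable
  step 8. node 1  ⊔preds={1,2,3}  new={0,2}  stable
  step 9. node 2  ⊔preds={0,1,2,3}  new={0,1,2,3}  stable

Least fixpoint reached:
  node 0: {0,1,2,3}
  node 1: {0,2}
  node 2: {0,1,2,3}
  node 3: {1,3}
  node 4: {1,2,3}
  node 5: {0,1,2,3}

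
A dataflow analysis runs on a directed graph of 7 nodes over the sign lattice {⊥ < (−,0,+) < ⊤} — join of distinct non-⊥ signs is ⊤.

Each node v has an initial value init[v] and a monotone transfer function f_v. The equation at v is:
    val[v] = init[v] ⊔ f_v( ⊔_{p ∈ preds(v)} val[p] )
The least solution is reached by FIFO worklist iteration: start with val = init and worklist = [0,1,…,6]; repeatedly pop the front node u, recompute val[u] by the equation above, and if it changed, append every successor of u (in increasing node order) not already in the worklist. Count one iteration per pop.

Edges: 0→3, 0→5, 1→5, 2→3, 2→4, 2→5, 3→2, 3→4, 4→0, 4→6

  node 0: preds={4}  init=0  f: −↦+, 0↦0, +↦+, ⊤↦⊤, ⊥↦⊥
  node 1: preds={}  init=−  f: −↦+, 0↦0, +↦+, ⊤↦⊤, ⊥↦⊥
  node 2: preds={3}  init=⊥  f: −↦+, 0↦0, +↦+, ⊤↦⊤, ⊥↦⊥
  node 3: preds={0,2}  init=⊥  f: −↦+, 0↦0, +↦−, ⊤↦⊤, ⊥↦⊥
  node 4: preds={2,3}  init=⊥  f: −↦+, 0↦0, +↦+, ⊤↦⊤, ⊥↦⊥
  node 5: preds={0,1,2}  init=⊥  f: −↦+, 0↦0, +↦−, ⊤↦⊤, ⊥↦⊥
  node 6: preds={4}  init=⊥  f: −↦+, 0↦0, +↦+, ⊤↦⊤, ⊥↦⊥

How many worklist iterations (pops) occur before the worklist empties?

12

Iteration log — 12 steps:
  step 1. node 0  ⊔preds=⊥  new=0  stable
  step 2. node 1  ⊔preds=⊥  new=−  stable
  step 3. node 2  ⊔preds=⊥  new=⊥  stable
  step 4. node 3  ⊔preds=0  new=0  old=⊥  +wl: 2
  step 5. node 4  ⊔preds=0  new=0  old=⊥  +wl: 0
  step 6. node 5  ⊔preds=⊤  new=⊤  old=⊥  +wl: 
  step 7. node 6  ⊔preds=0  new=0  old=⊥  +wl: 
  step 8. node 2  ⊔preds=0  new=0  old=⊥  +wl: 3,4,5
  step 9. node 0  ⊔preds=0  new=0  stable
  step 10. node 3  ⊔preds=0  new=0  stable
  step 11. node 4  ⊔preds=0  new=0  stable
  step 12. node 5  ⊔preds=⊤  new=⊤  stable

Least fixpoint reached:
  node 0: 0
  node 1: −
  node 2: 0
  node 3: 0
  node 4: 0
  node 5: ⊤
  node 6: 0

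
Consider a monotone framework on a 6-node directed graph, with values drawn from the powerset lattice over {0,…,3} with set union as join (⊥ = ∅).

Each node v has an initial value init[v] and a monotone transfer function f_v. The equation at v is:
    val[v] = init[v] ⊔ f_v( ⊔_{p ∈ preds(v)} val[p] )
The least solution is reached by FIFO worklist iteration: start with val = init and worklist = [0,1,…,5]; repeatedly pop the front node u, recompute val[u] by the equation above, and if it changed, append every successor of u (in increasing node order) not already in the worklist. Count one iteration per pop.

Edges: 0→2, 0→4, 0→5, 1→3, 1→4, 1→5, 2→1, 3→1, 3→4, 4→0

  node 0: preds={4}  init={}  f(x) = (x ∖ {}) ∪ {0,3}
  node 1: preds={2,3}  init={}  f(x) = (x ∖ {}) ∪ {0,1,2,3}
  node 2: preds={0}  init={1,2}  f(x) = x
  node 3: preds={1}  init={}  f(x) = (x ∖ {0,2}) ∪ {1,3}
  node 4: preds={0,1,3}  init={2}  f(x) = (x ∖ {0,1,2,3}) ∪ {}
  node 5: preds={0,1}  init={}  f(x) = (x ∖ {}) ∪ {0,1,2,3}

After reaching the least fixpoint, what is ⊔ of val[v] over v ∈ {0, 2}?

Trace (7 dequeues):
  [1] u=0 | in {2} | out {0,2,3} | prev {} | push {}
  [2] u=1 | in {1,2} | out {0,1,2,3} | prev {} | push {}
  [3] u=2 | in {0,2,3} | out {0,1,2,3} | prev {1,2} | push {1}
  [4] u=3 | in {0,1,2,3} | out {1,3} | prev {} | push {}
  [5] u=4 | in {0,1,2,3} | out {2} | ==
  [6] u=5 | in {0,1,2,3} | out {0,1,2,3} | prev {} | push {}
  [7] u=1 | in {0,1,2,3} | out {0,1,2,3} | ==

Converged values:
  [0] {0,2,3}
  [1] {0,1,2,3}
  [2] {0,1,2,3}
  [3] {1,3}
  [4] {2}
  [5] {0,1,2,3}

{0,1,2,3}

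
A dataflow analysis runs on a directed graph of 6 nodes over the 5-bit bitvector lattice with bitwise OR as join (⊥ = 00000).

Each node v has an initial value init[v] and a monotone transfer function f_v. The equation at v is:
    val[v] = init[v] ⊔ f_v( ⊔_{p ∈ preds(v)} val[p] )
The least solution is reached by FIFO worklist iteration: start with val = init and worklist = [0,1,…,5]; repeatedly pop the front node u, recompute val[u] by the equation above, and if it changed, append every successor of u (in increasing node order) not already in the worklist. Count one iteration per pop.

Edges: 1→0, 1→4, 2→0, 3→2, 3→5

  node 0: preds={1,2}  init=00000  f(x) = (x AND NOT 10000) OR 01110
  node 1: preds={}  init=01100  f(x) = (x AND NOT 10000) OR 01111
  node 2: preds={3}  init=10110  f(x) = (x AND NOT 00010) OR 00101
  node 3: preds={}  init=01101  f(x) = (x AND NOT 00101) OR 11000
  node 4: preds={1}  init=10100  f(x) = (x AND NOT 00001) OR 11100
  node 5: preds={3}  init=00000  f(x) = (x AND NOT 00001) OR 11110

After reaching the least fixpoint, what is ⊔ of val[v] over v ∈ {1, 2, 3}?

Iteration log — 8 steps:
  step 1. node 0  ⊔preds=11110  new=01110  old=00000  +wl: 
  step 2. node 1  ⊔preds=00000  new=01111  old=01100  +wl: 0
  step 3. node 2  ⊔preds=01101  new=11111  old=10110  +wl: 
  step 4. node 3  ⊔preds=00000  new=11101  old=01101  +wl: 2
  step 5. node 4  ⊔preds=01111  new=11110  old=10100  +wl: 
  step 6. node 5  ⊔preds=11101  new=11110  old=00000  +wl: 
  step 7. node 0  ⊔preds=11111  new=01111  old=01110  +wl: 
  step 8. node 2  ⊔preds=11101  new=11111  stable

Least fixpoint reached:
  node 0: 01111
  node 1: 01111
  node 2: 11111
  node 3: 11101
  node 4: 11110
  node 5: 11110

11111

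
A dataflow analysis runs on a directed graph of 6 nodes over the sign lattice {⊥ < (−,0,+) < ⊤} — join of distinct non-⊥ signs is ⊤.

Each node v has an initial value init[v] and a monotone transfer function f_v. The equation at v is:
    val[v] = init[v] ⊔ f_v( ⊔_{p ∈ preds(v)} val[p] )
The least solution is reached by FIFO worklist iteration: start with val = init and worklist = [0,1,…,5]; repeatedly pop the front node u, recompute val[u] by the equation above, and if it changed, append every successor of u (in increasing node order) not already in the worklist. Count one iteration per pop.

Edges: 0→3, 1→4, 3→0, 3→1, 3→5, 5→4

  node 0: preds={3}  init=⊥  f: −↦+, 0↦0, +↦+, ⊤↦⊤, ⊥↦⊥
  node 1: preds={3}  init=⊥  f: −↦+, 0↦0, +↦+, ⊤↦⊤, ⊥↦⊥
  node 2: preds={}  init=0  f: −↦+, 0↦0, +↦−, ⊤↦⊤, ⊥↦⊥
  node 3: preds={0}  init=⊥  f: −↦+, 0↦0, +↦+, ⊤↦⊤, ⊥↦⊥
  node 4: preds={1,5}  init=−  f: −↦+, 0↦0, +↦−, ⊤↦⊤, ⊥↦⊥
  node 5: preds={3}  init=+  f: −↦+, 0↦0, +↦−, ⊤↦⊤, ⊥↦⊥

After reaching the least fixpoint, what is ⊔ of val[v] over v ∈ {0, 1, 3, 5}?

Iteration log — 6 steps:
  step 1. node 0  ⊔preds=⊥  new=⊥  stable
  step 2. node 1  ⊔preds=⊥  new=⊥  stable
  step 3. node 2  ⊔preds=⊥  new=0  stable
  step 4. node 3  ⊔preds=⊥  new=⊥  stable
  step 5. node 4  ⊔preds=+  new=−  stable
  step 6. node 5  ⊔preds=⊥  new=+  stable

Least fixpoint reached:
  node 0: ⊥
  node 1: ⊥
  node 2: 0
  node 3: ⊥
  node 4: −
  node 5: +

+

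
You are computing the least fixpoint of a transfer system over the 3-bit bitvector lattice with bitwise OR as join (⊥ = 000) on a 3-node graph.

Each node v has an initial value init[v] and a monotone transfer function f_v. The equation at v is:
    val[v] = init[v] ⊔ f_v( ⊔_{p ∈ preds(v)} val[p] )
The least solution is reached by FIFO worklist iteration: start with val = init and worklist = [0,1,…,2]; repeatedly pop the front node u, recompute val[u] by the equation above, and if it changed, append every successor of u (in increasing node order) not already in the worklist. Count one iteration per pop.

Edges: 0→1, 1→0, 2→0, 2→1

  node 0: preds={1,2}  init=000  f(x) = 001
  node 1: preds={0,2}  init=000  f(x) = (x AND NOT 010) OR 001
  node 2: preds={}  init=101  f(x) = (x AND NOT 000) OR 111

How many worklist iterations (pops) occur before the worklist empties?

5

Trace (5 dequeues):
  [1] u=0 | in 101 | out 001 | prev 000 | push {}
  [2] u=1 | in 101 | out 101 | prev 000 | push {0}
  [3] u=2 | in 000 | out 111 | prev 101 | push {1}
  [4] u=0 | in 111 | out 001 | ==
  [5] u=1 | in 111 | out 101 | ==

Converged values:
  [0] 001
  [1] 101
  [2] 111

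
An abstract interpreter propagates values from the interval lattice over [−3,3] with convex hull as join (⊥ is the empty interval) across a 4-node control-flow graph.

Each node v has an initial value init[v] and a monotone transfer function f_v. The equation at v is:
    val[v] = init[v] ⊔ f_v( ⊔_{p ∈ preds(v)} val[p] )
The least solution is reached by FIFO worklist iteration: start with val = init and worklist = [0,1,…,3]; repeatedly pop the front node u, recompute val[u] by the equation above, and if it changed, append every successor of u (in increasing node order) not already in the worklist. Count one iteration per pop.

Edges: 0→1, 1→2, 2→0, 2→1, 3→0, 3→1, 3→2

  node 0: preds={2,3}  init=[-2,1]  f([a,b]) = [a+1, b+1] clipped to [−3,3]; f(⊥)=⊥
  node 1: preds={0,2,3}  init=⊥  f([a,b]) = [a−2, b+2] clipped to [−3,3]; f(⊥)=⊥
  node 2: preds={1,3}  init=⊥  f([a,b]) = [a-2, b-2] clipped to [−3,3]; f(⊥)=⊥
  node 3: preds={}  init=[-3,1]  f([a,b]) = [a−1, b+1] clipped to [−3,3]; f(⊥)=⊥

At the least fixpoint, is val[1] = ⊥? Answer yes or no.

no

Trace (6 dequeues):
  [1] u=0 | in [-3,1] | out [-2,2] | prev [-2,1] | push {}
  [2] u=1 | in [-3,2] | out [-3,3] | prev ⊥ | push {}
  [3] u=2 | in [-3,3] | out [-3,1] | prev ⊥ | push {0,1}
  [4] u=3 | in ⊥ | out [-3,1] | ==
  [5] u=0 | in [-3,1] | out [-2,2] | ==
  [6] u=1 | in [-3,2] | out [-3,3] | ==

Converged values:
  [0] [-2,2]
  [1] [-3,3]
  [2] [-3,1]
  [3] [-3,1]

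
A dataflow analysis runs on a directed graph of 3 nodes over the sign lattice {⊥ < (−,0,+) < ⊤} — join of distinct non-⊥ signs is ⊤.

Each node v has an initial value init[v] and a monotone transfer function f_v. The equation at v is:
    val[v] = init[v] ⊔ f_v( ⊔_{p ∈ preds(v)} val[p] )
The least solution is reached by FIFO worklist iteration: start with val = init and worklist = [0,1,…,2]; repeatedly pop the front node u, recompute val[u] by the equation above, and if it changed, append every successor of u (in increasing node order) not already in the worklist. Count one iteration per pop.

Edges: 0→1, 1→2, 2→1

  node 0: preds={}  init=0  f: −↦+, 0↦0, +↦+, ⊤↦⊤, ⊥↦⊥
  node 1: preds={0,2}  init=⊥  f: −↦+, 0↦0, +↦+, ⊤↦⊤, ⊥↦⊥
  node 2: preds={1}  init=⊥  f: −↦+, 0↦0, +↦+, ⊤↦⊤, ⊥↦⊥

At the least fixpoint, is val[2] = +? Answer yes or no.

Iteration log — 4 steps:
  step 1. node 0  ⊔preds=⊥  new=0  stable
  step 2. node 1  ⊔preds=0  new=0  old=⊥  +wl: 
  step 3. node 2  ⊔preds=0  new=0  old=⊥  +wl: 1
  step 4. node 1  ⊔preds=0  new=0  stable

Least fixpoint reached:
  node 0: 0
  node 1: 0
  node 2: 0

no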